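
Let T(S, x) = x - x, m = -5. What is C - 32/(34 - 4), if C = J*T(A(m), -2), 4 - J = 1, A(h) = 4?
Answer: -16/15 ≈ -1.0667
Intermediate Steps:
T(S, x) = 0
J = 3 (J = 4 - 1*1 = 4 - 1 = 3)
C = 0 (C = 3*0 = 0)
C - 32/(34 - 4) = 0 - 32/(34 - 4) = 0 - 32/30 = 0 - 32*1/30 = 0 - 16/15 = -16/15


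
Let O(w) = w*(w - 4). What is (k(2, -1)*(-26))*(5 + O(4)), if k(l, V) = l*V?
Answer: 260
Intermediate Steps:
k(l, V) = V*l
O(w) = w*(-4 + w)
(k(2, -1)*(-26))*(5 + O(4)) = (-1*2*(-26))*(5 + 4*(-4 + 4)) = (-2*(-26))*(5 + 4*0) = 52*(5 + 0) = 52*5 = 260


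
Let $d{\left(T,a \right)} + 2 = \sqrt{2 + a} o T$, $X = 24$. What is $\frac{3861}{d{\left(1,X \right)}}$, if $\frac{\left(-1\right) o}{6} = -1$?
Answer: $\frac{3861}{466} + \frac{11583 \sqrt{26}}{466} \approx 135.03$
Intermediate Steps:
$o = 6$ ($o = \left(-6\right) \left(-1\right) = 6$)
$d{\left(T,a \right)} = -2 + 6 T \sqrt{2 + a}$ ($d{\left(T,a \right)} = -2 + \sqrt{2 + a} 6 T = -2 + 6 \sqrt{2 + a} T = -2 + 6 T \sqrt{2 + a}$)
$\frac{3861}{d{\left(1,X \right)}} = \frac{3861}{-2 + 6 \cdot 1 \sqrt{2 + 24}} = \frac{3861}{-2 + 6 \cdot 1 \sqrt{26}} = \frac{3861}{-2 + 6 \sqrt{26}}$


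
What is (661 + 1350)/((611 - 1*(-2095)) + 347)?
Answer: 2011/3053 ≈ 0.65870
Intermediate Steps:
(661 + 1350)/((611 - 1*(-2095)) + 347) = 2011/((611 + 2095) + 347) = 2011/(2706 + 347) = 2011/3053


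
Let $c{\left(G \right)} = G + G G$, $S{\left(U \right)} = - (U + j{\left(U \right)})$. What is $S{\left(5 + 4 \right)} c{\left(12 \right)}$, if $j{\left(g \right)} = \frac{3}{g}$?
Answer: $-1456$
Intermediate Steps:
$S{\left(U \right)} = - U - \frac{3}{U}$ ($S{\left(U \right)} = - (U + \frac{3}{U}) = - U - \frac{3}{U}$)
$c{\left(G \right)} = G + G^{2}$
$S{\left(5 + 4 \right)} c{\left(12 \right)} = \left(- (5 + 4) - \frac{3}{5 + 4}\right) 12 \left(1 + 12\right) = \left(\left(-1\right) 9 - \frac{3}{9}\right) 12 \cdot 13 = \left(-9 - \frac{1}{3}\right) 156 = \left(- \frac{28}{3}\right) 156 = -1456$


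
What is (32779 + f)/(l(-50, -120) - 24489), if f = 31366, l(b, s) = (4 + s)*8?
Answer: -64145/25417 ≈ -2.5237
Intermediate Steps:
l(b, s) = 32 + 8*s
(32779 + f)/(l(-50, -120) - 24489) = (32779 + 31366)/((32 + 8*(-120)) - 24489) = 64145/((32 - 960) - 24489) = 64145/(-928 - 24489) = 64145/(-25417) = 64145*(-1/25417) = -64145/25417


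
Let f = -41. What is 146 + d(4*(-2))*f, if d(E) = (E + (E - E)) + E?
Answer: 802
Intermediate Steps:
d(E) = 2*E (d(E) = (E + 0) + E = E + E = 2*E)
146 + d(4*(-2))*f = 146 + (2*(4*(-2)))*(-41) = 146 + (2*(-8))*(-41) = 146 - 16*(-41) = 146 + 656 = 802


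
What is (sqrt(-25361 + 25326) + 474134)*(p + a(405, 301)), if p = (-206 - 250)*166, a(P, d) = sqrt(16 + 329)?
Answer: -(75696 - sqrt(345))*(474134 + I*sqrt(35)) ≈ -3.5881e+10 - 4.4771e+5*I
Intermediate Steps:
a(P, d) = sqrt(345)
p = -75696 (p = -456*166 = -75696)
(sqrt(-25361 + 25326) + 474134)*(p + a(405, 301)) = (sqrt(-25361 + 25326) + 474134)*(-75696 + sqrt(345)) = (sqrt(-35) + 474134)*(-75696 + sqrt(345)) = (I*sqrt(35) + 474134)*(-75696 + sqrt(345)) = (474134 + I*sqrt(35))*(-75696 + sqrt(345)) = (-75696 + sqrt(345))*(474134 + I*sqrt(35))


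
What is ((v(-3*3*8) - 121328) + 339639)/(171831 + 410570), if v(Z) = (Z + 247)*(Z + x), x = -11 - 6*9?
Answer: 194336/582401 ≈ 0.33368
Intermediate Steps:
x = -65 (x = -11 - 54 = -65)
v(Z) = (-65 + Z)*(247 + Z) (v(Z) = (Z + 247)*(Z - 65) = (247 + Z)*(-65 + Z) = (-65 + Z)*(247 + Z))
((v(-3*3*8) - 121328) + 339639)/(171831 + 410570) = (((-16055 + (-3*3*8)**2 + 182*(-3*3*8)) - 121328) + 339639)/(171831 + 410570) = (((-16055 + (-9*8)**2 + 182*(-9*8)) - 121328) + 339639)/582401 = (((-16055 + (-72)**2 + 182*(-72)) - 121328) + 339639)*(1/582401) = (((-16055 + 5184 - 13104) - 121328) + 339639)*(1/582401) = ((-23975 - 121328) + 339639)*(1/582401) = (-145303 + 339639)*(1/582401) = 194336*(1/582401) = 194336/582401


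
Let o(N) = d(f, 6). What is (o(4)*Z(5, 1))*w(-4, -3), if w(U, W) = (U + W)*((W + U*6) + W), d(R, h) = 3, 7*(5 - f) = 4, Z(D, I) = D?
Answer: 3150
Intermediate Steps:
f = 31/7 (f = 5 - 1/7*4 = 5 - 4/7 = 31/7 ≈ 4.4286)
w(U, W) = (U + W)*(2*W + 6*U) (w(U, W) = (U + W)*((W + 6*U) + W) = (U + W)*(2*W + 6*U))
o(N) = 3
(o(4)*Z(5, 1))*w(-4, -3) = (3*5)*(2*(-3)**2 + 6*(-4)**2 + 8*(-4)*(-3)) = 15*(2*9 + 6*16 + 96) = 15*(18 + 96 + 96) = 15*210 = 3150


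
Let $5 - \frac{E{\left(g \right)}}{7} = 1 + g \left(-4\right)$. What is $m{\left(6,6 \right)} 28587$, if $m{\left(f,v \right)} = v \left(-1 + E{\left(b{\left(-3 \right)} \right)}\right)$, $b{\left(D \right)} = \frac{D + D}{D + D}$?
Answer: $9433710$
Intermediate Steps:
$b{\left(D \right)} = 1$ ($b{\left(D \right)} = \frac{2 D}{2 D} = 2 D \frac{1}{2 D} = 1$)
$E{\left(g \right)} = 28 + 28 g$ ($E{\left(g \right)} = 35 - 7 \left(1 + g \left(-4\right)\right) = 35 - 7 \left(1 - 4 g\right) = 35 + \left(-7 + 28 g\right) = 28 + 28 g$)
$m{\left(f,v \right)} = 55 v$ ($m{\left(f,v \right)} = v \left(-1 + \left(28 + 28 \cdot 1\right)\right) = v \left(-1 + \left(28 + 28\right)\right) = v \left(-1 + 56\right) = v 55 = 55 v$)
$m{\left(6,6 \right)} 28587 = 55 \cdot 6 \cdot 28587 = 330 \cdot 28587 = 9433710$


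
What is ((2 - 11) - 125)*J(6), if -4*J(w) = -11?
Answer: -737/2 ≈ -368.50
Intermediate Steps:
J(w) = 11/4 (J(w) = -1/4*(-11) = 11/4)
((2 - 11) - 125)*J(6) = ((2 - 11) - 125)*(11/4) = (-9 - 125)*(11/4) = -134*11/4 = -737/2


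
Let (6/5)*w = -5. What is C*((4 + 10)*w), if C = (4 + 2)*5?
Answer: -1750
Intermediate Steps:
w = -25/6 (w = (⅚)*(-5) = -25/6 ≈ -4.1667)
C = 30 (C = 6*5 = 30)
C*((4 + 10)*w) = 30*((4 + 10)*(-25/6)) = 30*(14*(-25/6)) = 30*(-175/3) = -1750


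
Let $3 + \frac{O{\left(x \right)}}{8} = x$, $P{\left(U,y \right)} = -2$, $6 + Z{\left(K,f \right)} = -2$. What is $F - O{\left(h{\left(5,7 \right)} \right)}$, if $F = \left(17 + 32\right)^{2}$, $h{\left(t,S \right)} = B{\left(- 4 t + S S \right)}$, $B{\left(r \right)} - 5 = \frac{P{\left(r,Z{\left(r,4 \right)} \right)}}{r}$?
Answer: $\frac{69181}{29} \approx 2385.6$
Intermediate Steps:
$Z{\left(K,f \right)} = -8$ ($Z{\left(K,f \right)} = -6 - 2 = -8$)
$B{\left(r \right)} = 5 - \frac{2}{r}$
$h{\left(t,S \right)} = 5 - \frac{2}{S^{2} - 4 t}$ ($h{\left(t,S \right)} = 5 - \frac{2}{- 4 t + S S} = 5 - \frac{2}{- 4 t + S^{2}} = 5 - \frac{2}{S^{2} - 4 t}$)
$O{\left(x \right)} = -24 + 8 x$
$F = 2401$ ($F = 49^{2} = 2401$)
$F - O{\left(h{\left(5,7 \right)} \right)} = 2401 - \left(-24 + 8 \frac{-2 - 100 + 5 \cdot 7^{2}}{7^{2} - 20}\right) = 2401 - \left(-24 + 8 \frac{-2 - 100 + 5 \cdot 49}{49 - 20}\right) = 2401 - \left(-24 + 8 \frac{-2 - 100 + 245}{29}\right) = 2401 - \left(-24 + 8 \cdot \frac{1}{29} \cdot 143\right) = 2401 - \left(-24 + 8 \cdot \frac{143}{29}\right) = 2401 - \left(-24 + \frac{1144}{29}\right) = 2401 - \frac{448}{29} = \frac{69181}{29}$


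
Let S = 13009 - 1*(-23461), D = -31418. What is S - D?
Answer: 67888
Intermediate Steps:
S = 36470 (S = 13009 + 23461 = 36470)
S - D = 36470 - 1*(-31418) = 36470 + 31418 = 67888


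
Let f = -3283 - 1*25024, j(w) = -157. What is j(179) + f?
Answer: -28464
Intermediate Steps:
f = -28307 (f = -3283 - 25024 = -28307)
j(179) + f = -157 - 28307 = -28464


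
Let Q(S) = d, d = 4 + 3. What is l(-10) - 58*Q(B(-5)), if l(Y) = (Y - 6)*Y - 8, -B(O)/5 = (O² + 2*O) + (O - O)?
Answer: -254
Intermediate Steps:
B(O) = -10*O - 5*O² (B(O) = -5*((O² + 2*O) + (O - O)) = -5*((O² + 2*O) + 0) = -5*(O² + 2*O) = -10*O - 5*O²)
l(Y) = -8 + Y*(-6 + Y) (l(Y) = (-6 + Y)*Y - 8 = Y*(-6 + Y) - 8 = -8 + Y*(-6 + Y))
d = 7
Q(S) = 7
l(-10) - 58*Q(B(-5)) = (-8 + (-10)² - 6*(-10)) - 58*7 = (-8 + 100 + 60) - 406 = 152 - 406 = -254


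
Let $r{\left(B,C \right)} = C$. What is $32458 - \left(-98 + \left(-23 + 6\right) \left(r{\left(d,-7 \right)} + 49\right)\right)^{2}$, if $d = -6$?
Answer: $-626886$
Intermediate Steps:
$32458 - \left(-98 + \left(-23 + 6\right) \left(r{\left(d,-7 \right)} + 49\right)\right)^{2} = 32458 - \left(-98 + \left(-23 + 6\right) \left(-7 + 49\right)\right)^{2} = 32458 - \left(-98 - 714\right)^{2} = 32458 - \left(-812\right)^{2} = 32458 - 659344 = -626886$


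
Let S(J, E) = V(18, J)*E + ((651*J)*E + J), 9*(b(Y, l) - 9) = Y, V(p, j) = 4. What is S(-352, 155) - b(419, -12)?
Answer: -319665128/9 ≈ -3.5518e+7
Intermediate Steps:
b(Y, l) = 9 + Y/9
S(J, E) = J + 4*E + 651*E*J (S(J, E) = 4*E + ((651*J)*E + J) = 4*E + (651*E*J + J) = 4*E + (J + 651*E*J) = J + 4*E + 651*E*J)
S(-352, 155) - b(419, -12) = (-352 + 4*155 + 651*155*(-352)) - (9 + (1/9)*419) = (-352 + 620 - 35518560) - (9 + 419/9) = -35518292 - 1*500/9 = -35518292 - 500/9 = -319665128/9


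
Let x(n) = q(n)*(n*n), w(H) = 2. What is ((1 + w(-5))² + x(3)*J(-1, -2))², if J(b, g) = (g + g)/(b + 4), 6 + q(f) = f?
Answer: 2025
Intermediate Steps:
q(f) = -6 + f
x(n) = n²*(-6 + n) (x(n) = (-6 + n)*(n*n) = (-6 + n)*n² = n²*(-6 + n))
J(b, g) = 2*g/(4 + b) (J(b, g) = (2*g)/(4 + b) = 2*g/(4 + b))
((1 + w(-5))² + x(3)*J(-1, -2))² = ((1 + 2)² + (3²*(-6 + 3))*(2*(-2)/(4 - 1)))² = (3² + (9*(-3))*(2*(-2)/3))² = (9 - 54*(-2)/3)² = (9 - 27*(-4/3))² = (9 + 36)² = 45² = 2025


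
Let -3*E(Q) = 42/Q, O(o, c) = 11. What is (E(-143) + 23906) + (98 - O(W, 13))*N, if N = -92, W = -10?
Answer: 2274000/143 ≈ 15902.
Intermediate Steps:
E(Q) = -14/Q
(E(-143) + 23906) + (98 - O(W, 13))*N = (-14/(-143) + 23906) + (98 - 1*11)*(-92) = (-14*(-1/143) + 23906) + (98 - 11)*(-92) = (14/143 + 23906) + 87*(-92) = 3418572/143 - 8004 = 2274000/143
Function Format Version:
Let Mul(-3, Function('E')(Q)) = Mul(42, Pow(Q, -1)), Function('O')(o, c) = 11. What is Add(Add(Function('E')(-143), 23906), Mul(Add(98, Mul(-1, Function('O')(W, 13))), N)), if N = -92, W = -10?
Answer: Rational(2274000, 143) ≈ 15902.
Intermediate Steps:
Function('E')(Q) = Mul(-14, Pow(Q, -1)) (Function('E')(Q) = Mul(Rational(-1, 3), Mul(42, Pow(Q, -1))) = Mul(-14, Pow(Q, -1)))
Add(Add(Function('E')(-143), 23906), Mul(Add(98, Mul(-1, Function('O')(W, 13))), N)) = Add(Add(Mul(-14, Pow(-143, -1)), 23906), Mul(Add(98, Mul(-1, 11)), -92)) = Add(Add(Mul(-14, Rational(-1, 143)), 23906), Mul(Add(98, -11), -92)) = Add(Add(Rational(14, 143), 23906), Mul(87, -92)) = Add(Rational(3418572, 143), -8004) = Rational(2274000, 143)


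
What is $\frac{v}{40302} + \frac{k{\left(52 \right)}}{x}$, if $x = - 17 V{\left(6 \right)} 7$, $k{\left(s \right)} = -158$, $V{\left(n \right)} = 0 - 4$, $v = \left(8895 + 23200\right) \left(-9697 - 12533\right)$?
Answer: $- \frac{9433860231}{532882} \approx -17703.0$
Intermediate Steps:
$v = -713471850$ ($v = 32095 \left(-22230\right) = -713471850$)
$V{\left(n \right)} = -4$
$x = 476$ ($x = \left(-17\right) \left(-4\right) 7 = 68 \cdot 7 = 476$)
$\frac{v}{40302} + \frac{k{\left(52 \right)}}{x} = - \frac{713471850}{40302} - \frac{158}{476} = \left(-713471850\right) \frac{1}{40302} - \frac{79}{238} = - \frac{39637325}{2239} - \frac{79}{238} = - \frac{9433860231}{532882}$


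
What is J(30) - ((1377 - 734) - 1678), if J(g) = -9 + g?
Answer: 1056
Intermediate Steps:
J(30) - ((1377 - 734) - 1678) = (-9 + 30) - ((1377 - 734) - 1678) = 21 - (643 - 1678) = 21 - 1*(-1035) = 21 + 1035 = 1056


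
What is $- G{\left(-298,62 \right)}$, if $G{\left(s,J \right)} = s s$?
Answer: $-88804$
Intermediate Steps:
$G{\left(s,J \right)} = s^{2}$
$- G{\left(-298,62 \right)} = - \left(-298\right)^{2} = \left(-1\right) 88804 = -88804$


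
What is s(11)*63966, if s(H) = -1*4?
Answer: -255864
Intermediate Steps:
s(H) = -4
s(11)*63966 = -4*63966 = -255864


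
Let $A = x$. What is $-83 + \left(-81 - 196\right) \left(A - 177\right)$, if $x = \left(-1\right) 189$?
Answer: $101299$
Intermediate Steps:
$x = -189$
$A = -189$
$-83 + \left(-81 - 196\right) \left(A - 177\right) = -83 + \left(-81 - 196\right) \left(-189 - 177\right) = -83 + \left(-81 - 196\right) \left(-366\right) = -83 - -101382 = -83 + 101382 = 101299$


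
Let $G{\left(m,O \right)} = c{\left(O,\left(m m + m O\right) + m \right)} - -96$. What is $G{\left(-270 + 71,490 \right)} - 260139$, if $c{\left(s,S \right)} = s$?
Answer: $-259553$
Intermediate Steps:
$G{\left(m,O \right)} = 96 + O$ ($G{\left(m,O \right)} = O - -96 = O + 96 = 96 + O$)
$G{\left(-270 + 71,490 \right)} - 260139 = \left(96 + 490\right) - 260139 = 586 - 260139 = -259553$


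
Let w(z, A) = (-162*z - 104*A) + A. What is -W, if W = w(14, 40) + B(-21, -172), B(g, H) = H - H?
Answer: 6388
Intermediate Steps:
w(z, A) = -162*z - 103*A
B(g, H) = 0
W = -6388 (W = (-162*14 - 103*40) + 0 = (-2268 - 4120) + 0 = -6388 + 0 = -6388)
-W = -1*(-6388) = 6388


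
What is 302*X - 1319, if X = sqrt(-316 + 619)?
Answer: -1319 + 302*sqrt(303) ≈ 3937.9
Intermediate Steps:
X = sqrt(303) ≈ 17.407
302*X - 1319 = 302*sqrt(303) - 1319 = -1319 + 302*sqrt(303)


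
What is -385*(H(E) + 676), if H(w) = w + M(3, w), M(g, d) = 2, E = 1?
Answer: -261415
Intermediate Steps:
H(w) = 2 + w (H(w) = w + 2 = 2 + w)
-385*(H(E) + 676) = -385*((2 + 1) + 676) = -385*(3 + 676) = -385*679 = -261415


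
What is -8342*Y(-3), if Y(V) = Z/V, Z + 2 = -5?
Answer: -58394/3 ≈ -19465.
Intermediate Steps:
Z = -7 (Z = -2 - 5 = -7)
Y(V) = -7/V
-8342*Y(-3) = -(-58394)/(-3) = -(-58394)*(-1)/3 = -8342*7/3 = -58394/3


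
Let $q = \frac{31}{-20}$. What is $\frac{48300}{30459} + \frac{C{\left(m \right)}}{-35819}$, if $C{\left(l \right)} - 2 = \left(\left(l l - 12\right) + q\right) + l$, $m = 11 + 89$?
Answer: $\frac{9485157343}{7273406140} \approx 1.3041$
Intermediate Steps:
$m = 100$
$q = - \frac{31}{20}$ ($q = 31 \left(- \frac{1}{20}\right) = - \frac{31}{20} \approx -1.55$)
$C{\left(l \right)} = - \frac{231}{20} + l + l^{2}$ ($C{\left(l \right)} = 2 + \left(\left(\left(l l - 12\right) - \frac{31}{20}\right) + l\right) = 2 + \left(\left(\left(l^{2} - 12\right) - \frac{31}{20}\right) + l\right) = 2 + \left(\left(\left(-12 + l^{2}\right) - \frac{31}{20}\right) + l\right) = 2 + \left(\left(- \frac{271}{20} + l^{2}\right) + l\right) = 2 + \left(- \frac{271}{20} + l + l^{2}\right) = - \frac{231}{20} + l + l^{2}$)
$\frac{48300}{30459} + \frac{C{\left(m \right)}}{-35819} = \frac{48300}{30459} + \frac{- \frac{231}{20} + 100 + 100^{2}}{-35819} = 48300 \cdot \frac{1}{30459} + \left(- \frac{231}{20} + 100 + 10000\right) \left(- \frac{1}{35819}\right) = \frac{16100}{10153} + \frac{201769}{20} \left(- \frac{1}{35819}\right) = \frac{16100}{10153} - \frac{201769}{716380} = \frac{9485157343}{7273406140}$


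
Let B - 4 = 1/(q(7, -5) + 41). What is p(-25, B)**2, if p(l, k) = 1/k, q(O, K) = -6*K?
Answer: 5041/81225 ≈ 0.062062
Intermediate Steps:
B = 285/71 (B = 4 + 1/(-6*(-5) + 41) = 4 + 1/(30 + 41) = 4 + 1/71 = 285/71 ≈ 4.0141)
p(-25, B)**2 = (1/(285/71))**2 = (71/285)**2 = 5041/81225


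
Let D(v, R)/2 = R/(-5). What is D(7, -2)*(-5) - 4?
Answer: -8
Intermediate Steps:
D(v, R) = -2*R/5 (D(v, R) = 2*(R/(-5)) = 2*(R*(-⅕)) = 2*(-R/5) = -2*R/5)
D(7, -2)*(-5) - 4 = -⅖*(-2)*(-5) - 4 = (⅘)*(-5) - 4 = -4 - 4 = -8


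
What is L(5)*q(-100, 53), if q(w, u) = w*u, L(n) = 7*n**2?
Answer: -927500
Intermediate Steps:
q(w, u) = u*w
L(5)*q(-100, 53) = (7*5**2)*(53*(-100)) = (7*25)*(-5300) = 175*(-5300) = -927500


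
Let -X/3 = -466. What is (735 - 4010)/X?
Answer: -3275/1398 ≈ -2.3426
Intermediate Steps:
X = 1398 (X = -3*(-466) = 1398)
(735 - 4010)/X = (735 - 4010)/1398 = -3275*1/1398 = -3275/1398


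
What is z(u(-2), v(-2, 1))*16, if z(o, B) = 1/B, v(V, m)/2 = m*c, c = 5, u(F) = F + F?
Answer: 8/5 ≈ 1.6000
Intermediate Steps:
u(F) = 2*F
v(V, m) = 10*m (v(V, m) = 2*(m*5) = 2*(5*m) = 10*m)
z(u(-2), v(-2, 1))*16 = 16/(10*1) = 16/10 = (⅒)*16 = 8/5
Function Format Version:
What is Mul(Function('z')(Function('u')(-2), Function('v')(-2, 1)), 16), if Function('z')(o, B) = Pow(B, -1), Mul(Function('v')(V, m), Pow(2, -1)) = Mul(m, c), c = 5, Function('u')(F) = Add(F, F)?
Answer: Rational(8, 5) ≈ 1.6000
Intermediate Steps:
Function('u')(F) = Mul(2, F)
Function('v')(V, m) = Mul(10, m) (Function('v')(V, m) = Mul(2, Mul(m, 5)) = Mul(2, Mul(5, m)) = Mul(10, m))
Mul(Function('z')(Function('u')(-2), Function('v')(-2, 1)), 16) = Mul(Pow(Mul(10, 1), -1), 16) = Mul(Pow(10, -1), 16) = Mul(Rational(1, 10), 16) = Rational(8, 5)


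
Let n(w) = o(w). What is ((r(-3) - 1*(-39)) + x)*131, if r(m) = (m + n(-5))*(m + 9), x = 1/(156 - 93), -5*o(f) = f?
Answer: 222962/63 ≈ 3539.1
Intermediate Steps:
o(f) = -f/5
x = 1/63 ≈ 0.015873
n(w) = -w/5
r(m) = (1 + m)*(9 + m) (r(m) = (m - 1/5*(-5))*(m + 9) = (m + 1)*(9 + m) = (1 + m)*(9 + m))
((r(-3) - 1*(-39)) + x)*131 = (((9 + (-3)**2 + 10*(-3)) - 1*(-39)) + 1/63)*131 = (((9 + 9 - 30) + 39) + 1/63)*131 = ((-12 + 39) + 1/63)*131 = (27 + 1/63)*131 = (1702/63)*131 = 222962/63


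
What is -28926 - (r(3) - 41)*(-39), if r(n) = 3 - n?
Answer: -30525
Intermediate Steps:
-28926 - (r(3) - 41)*(-39) = -28926 - ((3 - 1*3) - 41)*(-39) = -28926 - ((3 - 3) - 41)*(-39) = -28926 - (0 - 41)*(-39) = -28926 - (-41)*(-39) = -28926 - 1*1599 = -28926 - 1599 = -30525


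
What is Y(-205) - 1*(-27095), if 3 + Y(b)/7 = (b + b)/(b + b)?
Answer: 27081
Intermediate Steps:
Y(b) = -14 (Y(b) = -21 + 7*((b + b)/(b + b)) = -21 + 7*((2*b)/((2*b))) = -21 + 7*((2*b)*(1/(2*b))) = -21 + 7*1 = -21 + 7 = -14)
Y(-205) - 1*(-27095) = -14 - 1*(-27095) = -14 + 27095 = 27081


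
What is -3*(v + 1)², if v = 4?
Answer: -75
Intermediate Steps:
-3*(v + 1)² = -3*(4 + 1)² = -3*5² = -3*25 = -75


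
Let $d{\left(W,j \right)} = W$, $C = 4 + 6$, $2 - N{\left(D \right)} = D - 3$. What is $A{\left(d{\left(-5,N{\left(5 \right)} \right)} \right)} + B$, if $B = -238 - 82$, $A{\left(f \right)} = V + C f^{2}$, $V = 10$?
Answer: $-60$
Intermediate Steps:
$N{\left(D \right)} = 5 - D$ ($N{\left(D \right)} = 2 - \left(D - 3\right) = 2 - \left(-3 + D\right) = 5 - D$)
$C = 10$
$A{\left(f \right)} = 10 + 10 f^{2}$
$B = -320$
$A{\left(d{\left(-5,N{\left(5 \right)} \right)} \right)} + B = \left(10 + 10 \left(-5\right)^{2}\right) - 320 = \left(10 + 10 \cdot 25\right) - 320 = \left(10 + 250\right) - 320 = 260 - 320 = -60$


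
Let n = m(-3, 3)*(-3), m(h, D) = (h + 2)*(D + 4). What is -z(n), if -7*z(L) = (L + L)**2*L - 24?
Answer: 37020/7 ≈ 5288.6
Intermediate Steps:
m(h, D) = (2 + h)*(4 + D)
n = 21 (n = (8 + 2*3 + 4*(-3) + 3*(-3))*(-3) = (8 + 6 - 12 - 9)*(-3) = -7*(-3) = 21)
z(L) = 24/7 - 4*L**3/7 (z(L) = -((L + L)**2*L - 24)/7 = -((2*L)**2*L - 24)/7 = -((4*L**2)*L - 24)/7 = -(4*L**3 - 24)/7 = -(-24 + 4*L**3)/7 = 24/7 - 4*L**3/7)
-z(n) = -(24/7 - 4/7*21**3) = -(24/7 - 4/7*9261) = -(24/7 - 5292) = -1*(-37020/7) = 37020/7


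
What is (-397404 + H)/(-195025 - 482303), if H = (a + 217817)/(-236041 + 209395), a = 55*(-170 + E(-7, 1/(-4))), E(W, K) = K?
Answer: 42357741749/72192327552 ≈ 0.58673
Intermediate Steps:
a = -37455/4 (a = 55*(-170 + 1/(-4)) = 55*(-170 + 1*(-1/4)) = 55*(-170 - 1/4) = 55*(-681/4) = -37455/4 ≈ -9363.8)
H = -833813/106584 (H = (-37455/4 + 217817)/(-236041 + 209395) = (833813/4)/(-26646) = (833813/4)*(-1/26646) = -833813/106584 ≈ -7.8231)
(-397404 + H)/(-195025 - 482303) = (-397404 - 833813/106584)/(-195025 - 482303) = -42357741749/106584/(-677328) = -42357741749/106584*(-1/677328) = 42357741749/72192327552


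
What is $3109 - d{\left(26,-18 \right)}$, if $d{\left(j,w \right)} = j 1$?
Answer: $3083$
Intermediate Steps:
$d{\left(j,w \right)} = j$
$3109 - d{\left(26,-18 \right)} = 3109 - 26 = 3083$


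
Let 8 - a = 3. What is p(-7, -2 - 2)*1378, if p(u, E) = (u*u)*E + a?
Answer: -263198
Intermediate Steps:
a = 5 (a = 8 - 1*3 = 8 - 3 = 5)
p(u, E) = 5 + E*u² (p(u, E) = (u*u)*E + 5 = u²*E + 5 = E*u² + 5 = 5 + E*u²)
p(-7, -2 - 2)*1378 = (5 + (-2 - 2)*(-7)²)*1378 = (5 - 4*49)*1378 = (5 - 196)*1378 = -191*1378 = -263198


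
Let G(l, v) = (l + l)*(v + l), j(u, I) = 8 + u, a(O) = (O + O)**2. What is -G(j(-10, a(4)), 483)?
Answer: 1924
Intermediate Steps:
a(O) = 4*O**2 (a(O) = (2*O)**2 = 4*O**2)
G(l, v) = 2*l*(l + v) (G(l, v) = (2*l)*(l + v) = 2*l*(l + v))
-G(j(-10, a(4)), 483) = -2*(8 - 10)*((8 - 10) + 483) = -2*(-2)*(-2 + 483) = -2*(-2)*481 = -1*(-1924) = 1924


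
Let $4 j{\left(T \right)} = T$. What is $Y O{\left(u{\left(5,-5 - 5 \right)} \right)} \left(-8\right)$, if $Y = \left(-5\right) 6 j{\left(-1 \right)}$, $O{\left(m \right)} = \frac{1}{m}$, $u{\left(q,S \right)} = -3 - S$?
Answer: $- \frac{60}{7} \approx -8.5714$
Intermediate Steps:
$j{\left(T \right)} = \frac{T}{4}$
$Y = \frac{15}{2}$ ($Y = \left(-5\right) 6 \cdot \frac{1}{4} \left(-1\right) = \left(-30\right) \left(- \frac{1}{4}\right) = \frac{15}{2} \approx 7.5$)
$Y O{\left(u{\left(5,-5 - 5 \right)} \right)} \left(-8\right) = \frac{15}{2 \left(-3 - \left(-5 - 5\right)\right)} \left(-8\right) = \frac{15}{2 \left(-3 - -10\right)} \left(-8\right) = \frac{15}{2 \left(-3 + 10\right)} \left(-8\right) = \frac{15}{2 \cdot 7} \left(-8\right) = \frac{15}{2} \cdot \frac{1}{7} \left(-8\right) = \frac{15}{14} \left(-8\right) = - \frac{60}{7}$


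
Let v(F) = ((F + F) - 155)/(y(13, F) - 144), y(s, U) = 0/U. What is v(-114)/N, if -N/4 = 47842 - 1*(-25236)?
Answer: -383/42092928 ≈ -9.0989e-6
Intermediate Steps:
N = -292312 (N = -4*(47842 - 1*(-25236)) = -4*(47842 + 25236) = -4*73078 = -292312)
y(s, U) = 0
v(F) = 155/144 - F/72 (v(F) = ((F + F) - 155)/(0 - 144) = (2*F - 155)/(-144) = (-155 + 2*F)*(-1/144) = 155/144 - F/72)
v(-114)/N = (155/144 - 1/72*(-114))/(-292312) = (155/144 + 19/12)*(-1/292312) = (383/144)*(-1/292312) = -383/42092928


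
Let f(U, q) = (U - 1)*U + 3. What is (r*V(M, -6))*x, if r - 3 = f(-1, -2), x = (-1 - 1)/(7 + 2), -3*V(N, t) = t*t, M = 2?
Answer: 64/3 ≈ 21.333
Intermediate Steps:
f(U, q) = 3 + U*(-1 + U) (f(U, q) = (-1 + U)*U + 3 = U*(-1 + U) + 3 = 3 + U*(-1 + U))
V(N, t) = -t**2/3 (V(N, t) = -t*t/3 = -t**2/3)
x = -2/9 ≈ -0.22222
r = 8 (r = 3 + (3 + (-1)**2 - 1*(-1)) = 3 + (3 + 1 + 1) = 3 + 5 = 8)
(r*V(M, -6))*x = (8*(-1/3*(-6)**2))*(-2/9) = (8*(-1/3*36))*(-2/9) = (8*(-12))*(-2/9) = -96*(-2/9) = 64/3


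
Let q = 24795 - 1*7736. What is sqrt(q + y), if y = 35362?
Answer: sqrt(52421) ≈ 228.96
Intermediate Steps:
q = 17059 (q = 24795 - 7736 = 17059)
sqrt(q + y) = sqrt(17059 + 35362) = sqrt(52421)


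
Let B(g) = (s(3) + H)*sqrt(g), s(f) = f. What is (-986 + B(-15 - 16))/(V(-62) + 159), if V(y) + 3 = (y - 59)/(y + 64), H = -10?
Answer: -1972/191 - 14*I*sqrt(31)/191 ≈ -10.325 - 0.40811*I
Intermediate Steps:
V(y) = -3 + (-59 + y)/(64 + y) (V(y) = -3 + (y - 59)/(y + 64) = -3 + (-59 + y)/(64 + y))
B(g) = -7*sqrt(g) (B(g) = (3 - 10)*sqrt(g) = -7*sqrt(g))
(-986 + B(-15 - 16))/(V(-62) + 159) = (-986 - 7*sqrt(-15 - 16))/((-251 - 2*(-62))/(64 - 62) + 159) = (-986 - 7*I*sqrt(31))/((-251 + 124)/2 + 159) = (-986 - 7*I*sqrt(31))/((1/2)*(-127) + 159) = (-986 - 7*I*sqrt(31))/(-127/2 + 159) = (-986 - 7*I*sqrt(31))/(191/2) = (-986 - 7*I*sqrt(31))*(2/191) = -1972/191 - 14*I*sqrt(31)/191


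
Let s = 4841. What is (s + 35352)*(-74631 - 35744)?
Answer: -4436302375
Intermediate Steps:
(s + 35352)*(-74631 - 35744) = (4841 + 35352)*(-74631 - 35744) = 40193*(-110375) = -4436302375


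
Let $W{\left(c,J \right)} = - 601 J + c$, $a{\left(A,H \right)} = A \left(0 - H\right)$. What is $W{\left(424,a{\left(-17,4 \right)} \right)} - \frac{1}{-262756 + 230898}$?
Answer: $- \frac{1288464951}{31858} \approx -40444.0$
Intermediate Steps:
$a{\left(A,H \right)} = - A H$ ($a{\left(A,H \right)} = A \left(- H\right) = - A H$)
$W{\left(c,J \right)} = c - 601 J$
$W{\left(424,a{\left(-17,4 \right)} \right)} - \frac{1}{-262756 + 230898} = \left(424 - 601 \left(\left(-1\right) \left(-17\right) 4\right)\right) - \frac{1}{-262756 + 230898} = \left(424 - 40868\right) - \frac{1}{-31858} = \left(424 - 40868\right) - - \frac{1}{31858} = -40444 + \frac{1}{31858} = - \frac{1288464951}{31858}$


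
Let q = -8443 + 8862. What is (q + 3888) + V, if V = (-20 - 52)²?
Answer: 9491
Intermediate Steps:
q = 419
V = 5184 (V = (-72)² = 5184)
(q + 3888) + V = (419 + 3888) + 5184 = 4307 + 5184 = 9491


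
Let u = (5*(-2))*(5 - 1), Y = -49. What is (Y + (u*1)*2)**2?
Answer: 16641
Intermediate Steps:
u = -40 (u = -10*4 = -40)
(Y + (u*1)*2)**2 = (-49 - 40*1*2)**2 = (-49 - 40*2)**2 = (-49 - 80)**2 = (-129)**2 = 16641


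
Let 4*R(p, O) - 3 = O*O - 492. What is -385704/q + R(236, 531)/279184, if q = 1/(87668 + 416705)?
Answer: -3394505489992410/17449 ≈ -1.9454e+11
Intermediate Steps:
R(p, O) = -489/4 + O²/4 (R(p, O) = ¾ + (O*O - 492)/4 = ¾ + (O² - 492)/4 = ¾ + (-492 + O²)/4 = ¾ + (-123 + O²/4) = -489/4 + O²/4)
q = 1/504373 ≈ 1.9827e-6
-385704/q + R(236, 531)/279184 = -385704/1/504373 + (-489/4 + (¼)*531²)/279184 = -385704*504373 + (-489/4 + (¼)*281961)*(1/279184) = -194538683592 + (-489/4 + 281961/4)*(1/279184) = -194538683592 + 70368*(1/279184) = -194538683592 + 4398/17449 = -3394505489992410/17449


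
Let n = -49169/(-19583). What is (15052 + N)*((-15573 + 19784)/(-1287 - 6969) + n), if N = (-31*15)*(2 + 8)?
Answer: 1682394780451/80838624 ≈ 20812.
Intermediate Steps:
N = -4650 (N = -465*10 = -4650)
n = 49169/19583 (n = -49169*(-1/19583) = 49169/19583 ≈ 2.5108)
(15052 + N)*((-15573 + 19784)/(-1287 - 6969) + n) = (15052 - 4650)*((-15573 + 19784)/(-1287 - 6969) + 49169/19583) = 10402*(4211/(-8256) + 49169/19583) = 10402*(4211*(-1/8256) + 49169/19583) = 10402*(-4211/8256 + 49169/19583) = 10402*(323475251/161677248) = 1682394780451/80838624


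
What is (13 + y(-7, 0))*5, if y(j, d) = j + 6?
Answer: 60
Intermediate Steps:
y(j, d) = 6 + j
(13 + y(-7, 0))*5 = (13 + (6 - 7))*5 = (13 - 1)*5 = 12*5 = 60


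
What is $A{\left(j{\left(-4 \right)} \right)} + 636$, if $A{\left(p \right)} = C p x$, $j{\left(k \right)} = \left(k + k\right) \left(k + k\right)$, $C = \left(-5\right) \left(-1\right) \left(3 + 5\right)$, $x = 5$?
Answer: $13436$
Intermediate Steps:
$C = 40$ ($C = 5 \cdot 8 = 40$)
$j{\left(k \right)} = 4 k^{2}$ ($j{\left(k \right)} = 2 k 2 k = 4 k^{2}$)
$A{\left(p \right)} = 200 p$ ($A{\left(p \right)} = 40 p 5 = 200 p$)
$A{\left(j{\left(-4 \right)} \right)} + 636 = 200 \cdot 4 \left(-4\right)^{2} + 636 = 200 \cdot 4 \cdot 16 + 636 = 200 \cdot 64 + 636 = 12800 + 636 = 13436$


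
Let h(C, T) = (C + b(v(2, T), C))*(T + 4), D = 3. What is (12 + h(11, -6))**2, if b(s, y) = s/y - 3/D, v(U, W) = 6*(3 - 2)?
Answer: 10000/121 ≈ 82.645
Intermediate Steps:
v(U, W) = 6 (v(U, W) = 6*1 = 6)
b(s, y) = -1 + s/y (b(s, y) = s/y - 3/3 = s/y - 3*1/3 = s/y - 1 = -1 + s/y)
h(C, T) = (4 + T)*(C + (6 - C)/C) (h(C, T) = (C + (6 - C)/C)*(T + 4) = (C + (6 - C)/C)*(4 + T) = (4 + T)*(C + (6 - C)/C))
(12 + h(11, -6))**2 = (12 + (24 - 4*11 - 6*(6 - 1*11) + 11**2*(4 - 6))/11)**2 = (12 + (24 - 44 - 6*(6 - 11) + 121*(-2))/11)**2 = (12 + (24 - 44 - 6*(-5) - 242)/11)**2 = (12 + (24 - 44 + 30 - 242)/11)**2 = (12 + (1/11)*(-232))**2 = (12 - 232/11)**2 = (-100/11)**2 = 10000/121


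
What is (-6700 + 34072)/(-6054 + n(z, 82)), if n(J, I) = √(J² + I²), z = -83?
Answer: -165710088/36637303 - 27372*√13613/36637303 ≈ -4.6102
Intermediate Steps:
n(J, I) = √(I² + J²)
(-6700 + 34072)/(-6054 + n(z, 82)) = (-6700 + 34072)/(-6054 + √(82² + (-83)²)) = 27372/(-6054 + √(6724 + 6889)) = 27372/(-6054 + √13613)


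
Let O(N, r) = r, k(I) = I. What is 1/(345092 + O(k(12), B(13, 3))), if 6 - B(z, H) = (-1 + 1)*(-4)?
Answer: 1/345098 ≈ 2.8977e-6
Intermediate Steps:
B(z, H) = 6 (B(z, H) = 6 - (-1 + 1)*(-4) = 6 - 0*(-4) = 6 - 1*0 = 6 + 0 = 6)
1/(345092 + O(k(12), B(13, 3))) = 1/(345092 + 6) = 1/345098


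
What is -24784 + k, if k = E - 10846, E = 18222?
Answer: -17408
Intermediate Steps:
k = 7376 (k = 18222 - 10846 = 7376)
-24784 + k = -24784 + 7376 = -17408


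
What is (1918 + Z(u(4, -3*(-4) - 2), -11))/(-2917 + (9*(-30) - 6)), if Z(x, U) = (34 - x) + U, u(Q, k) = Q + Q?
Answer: -1933/3193 ≈ -0.60539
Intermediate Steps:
u(Q, k) = 2*Q
Z(x, U) = 34 + U - x
(1918 + Z(u(4, -3*(-4) - 2), -11))/(-2917 + (9*(-30) - 6)) = (1918 + (34 - 11 - 2*4))/(-2917 + (9*(-30) - 6)) = (1918 + (34 - 11 - 1*8))/(-2917 + (-270 - 6)) = (1918 + (34 - 11 - 8))/(-2917 - 276) = (1918 + 15)/(-3193) = 1933*(-1/3193) = -1933/3193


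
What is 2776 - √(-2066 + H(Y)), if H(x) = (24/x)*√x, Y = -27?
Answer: 2776 - √(-18594 - 24*I*√3)/3 ≈ 2775.9 + 45.453*I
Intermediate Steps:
H(x) = 24/√x
2776 - √(-2066 + H(Y)) = 2776 - √(-2066 + 24/√(-27)) = 2776 - √(-2066 + 24*(-I*√3/9)) = 2776 - √(-2066 - 8*I*√3/3)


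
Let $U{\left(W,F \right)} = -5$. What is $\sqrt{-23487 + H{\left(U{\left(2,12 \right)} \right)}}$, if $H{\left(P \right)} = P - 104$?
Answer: $2 i \sqrt{5899} \approx 153.61 i$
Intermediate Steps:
$H{\left(P \right)} = -104 + P$ ($H{\left(P \right)} = P - 104 = -104 + P$)
$\sqrt{-23487 + H{\left(U{\left(2,12 \right)} \right)}} = \sqrt{-23487 - 109} = \sqrt{-23596} = 2 i \sqrt{5899}$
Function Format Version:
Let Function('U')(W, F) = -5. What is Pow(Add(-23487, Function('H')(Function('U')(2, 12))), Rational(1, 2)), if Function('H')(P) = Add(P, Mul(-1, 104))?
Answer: Mul(2, I, Pow(5899, Rational(1, 2))) ≈ Mul(153.61, I)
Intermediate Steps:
Function('H')(P) = Add(-104, P) (Function('H')(P) = Add(P, -104) = Add(-104, P))
Pow(Add(-23487, Function('H')(Function('U')(2, 12))), Rational(1, 2)) = Pow(Add(-23487, Add(-104, -5)), Rational(1, 2)) = Pow(Add(-23487, -109), Rational(1, 2)) = Pow(-23596, Rational(1, 2)) = Mul(2, I, Pow(5899, Rational(1, 2)))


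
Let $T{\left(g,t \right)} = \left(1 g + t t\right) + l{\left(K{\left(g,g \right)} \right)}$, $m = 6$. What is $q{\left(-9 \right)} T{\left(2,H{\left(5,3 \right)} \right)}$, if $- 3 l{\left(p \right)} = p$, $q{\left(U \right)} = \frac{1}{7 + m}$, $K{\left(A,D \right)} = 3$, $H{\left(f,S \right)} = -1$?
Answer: $\frac{2}{13} \approx 0.15385$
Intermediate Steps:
$q{\left(U \right)} = \frac{1}{13}$ ($q{\left(U \right)} = \frac{1}{7 + 6} = \frac{1}{13}$)
$l{\left(p \right)} = - \frac{p}{3}$
$T{\left(g,t \right)} = -1 + g + t^{2}$ ($T{\left(g,t \right)} = \left(1 g + t t\right) - 1 = \left(g + t^{2}\right) - 1 = -1 + g + t^{2}$)
$q{\left(-9 \right)} T{\left(2,H{\left(5,3 \right)} \right)} = \frac{-1 + 2 + \left(-1\right)^{2}}{13} = \frac{-1 + 2 + 1}{13} = \frac{1}{13} \cdot 2 = \frac{2}{13}$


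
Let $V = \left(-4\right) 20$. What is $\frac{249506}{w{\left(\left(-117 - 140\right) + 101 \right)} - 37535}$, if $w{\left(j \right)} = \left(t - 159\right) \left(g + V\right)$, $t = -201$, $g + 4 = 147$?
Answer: $- \frac{249506}{60215} \approx -4.1436$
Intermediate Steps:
$g = 143$ ($g = -4 + 147 = 143$)
$V = -80$
$w{\left(j \right)} = -22680$ ($w{\left(j \right)} = \left(-201 - 159\right) \left(143 - 80\right) = \left(-360\right) 63 = -22680$)
$\frac{249506}{w{\left(\left(-117 - 140\right) + 101 \right)} - 37535} = \frac{249506}{-22680 - 37535} = \frac{249506}{-60215} = 249506 \left(- \frac{1}{60215}\right) = - \frac{249506}{60215}$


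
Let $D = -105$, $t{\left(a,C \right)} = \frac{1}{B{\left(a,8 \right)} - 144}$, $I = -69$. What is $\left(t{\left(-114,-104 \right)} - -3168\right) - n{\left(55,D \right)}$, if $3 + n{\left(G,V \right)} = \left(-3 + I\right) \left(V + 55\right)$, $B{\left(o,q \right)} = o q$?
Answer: $- \frac{453025}{1056} \approx -429.0$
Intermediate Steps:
$t{\left(a,C \right)} = \frac{1}{-144 + 8 a}$ ($t{\left(a,C \right)} = \frac{1}{a 8 - 144} = \frac{1}{8 a - 144} = \frac{1}{-144 + 8 a}$)
$n{\left(G,V \right)} = -3963 - 72 V$ ($n{\left(G,V \right)} = -3 + \left(-3 - 69\right) \left(V + 55\right) = -3 - 72 \left(55 + V\right) = -3 - \left(3960 + 72 V\right) = -3963 - 72 V$)
$\left(t{\left(-114,-104 \right)} - -3168\right) - n{\left(55,D \right)} = \left(\frac{1}{8 \left(-18 - 114\right)} - -3168\right) - \left(-3963 - -7560\right) = \left(\frac{1}{8 \left(-132\right)} + 3168\right) - \left(-3963 + 7560\right) = \left(\frac{1}{8} \left(- \frac{1}{132}\right) + 3168\right) - 3597 = \left(- \frac{1}{1056} + 3168\right) - 3597 = \frac{3345407}{1056} - 3597 = - \frac{453025}{1056}$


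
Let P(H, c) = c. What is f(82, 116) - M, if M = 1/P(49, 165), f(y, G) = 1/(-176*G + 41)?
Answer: -4108/672375 ≈ -0.0061097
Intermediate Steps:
f(y, G) = 1/(41 - 176*G)
M = 1/165 ≈ 0.0060606
f(82, 116) - M = -1/(-41 + 176*116) - 1*1/165 = -1/(-41 + 20416) - 1/165 = -1/20375 - 1/165 = -4108/672375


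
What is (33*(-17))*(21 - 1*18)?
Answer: -1683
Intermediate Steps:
(33*(-17))*(21 - 1*18) = -561*(21 - 18) = -561*3 = -1683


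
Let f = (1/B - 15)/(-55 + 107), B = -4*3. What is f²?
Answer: 32761/389376 ≈ 0.084137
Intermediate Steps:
B = -12
f = -181/624 (f = (1/(-12) - 15)/(-55 + 107) = (-1/12 - 15)/52 = -181/12*1/52 = -181/624 ≈ -0.29006)
f² = (-181/624)² = 32761/389376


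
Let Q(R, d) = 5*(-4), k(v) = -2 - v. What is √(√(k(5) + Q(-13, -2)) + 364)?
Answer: √(364 + 3*I*√3) ≈ 19.079 + 0.1362*I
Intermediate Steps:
Q(R, d) = -20
√(√(k(5) + Q(-13, -2)) + 364) = √(√((-2 - 1*5) - 20) + 364) = √(√((-2 - 5) - 20) + 364) = √(√(-7 - 20) + 364) = √(√(-27) + 364) = √(3*I*√3 + 364) = √(364 + 3*I*√3)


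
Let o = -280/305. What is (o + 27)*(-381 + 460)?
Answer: 125689/61 ≈ 2060.5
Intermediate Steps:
o = -56/61 (o = -280*1/305 = -56/61 ≈ -0.91803)
(o + 27)*(-381 + 460) = (-56/61 + 27)*(-381 + 460) = (1591/61)*79 = 125689/61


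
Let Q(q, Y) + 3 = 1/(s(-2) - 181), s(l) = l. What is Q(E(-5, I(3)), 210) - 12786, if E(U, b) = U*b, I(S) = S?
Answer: -2340388/183 ≈ -12789.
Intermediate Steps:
Q(q, Y) = -550/183 (Q(q, Y) = -3 + 1/(-2 - 181) = -3 + 1/(-183) = -3 - 1/183 = -550/183)
Q(E(-5, I(3)), 210) - 12786 = -550/183 - 12786 = -2340388/183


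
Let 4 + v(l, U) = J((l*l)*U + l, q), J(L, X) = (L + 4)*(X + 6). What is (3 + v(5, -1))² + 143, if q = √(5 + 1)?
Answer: 11088 + 3104*√6 ≈ 18691.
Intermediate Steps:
q = √6 ≈ 2.4495
J(L, X) = (4 + L)*(6 + X)
v(l, U) = 20 + 4*√6 + 6*l + √6*(l + U*l²) + 6*U*l² (v(l, U) = -4 + (24 + 4*√6 + 6*((l*l)*U + l) + ((l*l)*U + l)*√6) = -4 + (24 + 4*√6 + 6*(l²*U + l) + (l²*U + l)*√6) = -4 + (24 + 4*√6 + 6*(U*l² + l) + (U*l² + l)*√6) = -4 + (24 + 4*√6 + 6*(l + U*l²) + (l + U*l²)*√6) = -4 + (24 + 4*√6 + (6*l + 6*U*l²) + √6*(l + U*l²)) = -4 + (24 + 4*√6 + 6*l + √6*(l + U*l²) + 6*U*l²) = 20 + 4*√6 + 6*l + √6*(l + U*l²) + 6*U*l²)
(3 + v(5, -1))² + 143 = (3 + (20 + 4*√6 + 6*5*(1 - 1*5) + 5*√6*(1 - 1*5)))² + 143 = (3 + (20 + 4*√6 + 6*5*(1 - 5) + 5*√6*(1 - 5)))² + 143 = (3 + (20 + 4*√6 + 6*5*(-4) + 5*√6*(-4)))² + 143 = (3 + (20 + 4*√6 - 120 - 20*√6))² + 143 = (3 + (-100 - 16*√6))² + 143 = (-97 - 16*√6)² + 143 = 143 + (-97 - 16*√6)²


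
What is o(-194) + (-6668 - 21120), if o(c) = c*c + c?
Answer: 9654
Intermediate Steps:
o(c) = c + c² (o(c) = c² + c = c + c²)
o(-194) + (-6668 - 21120) = -194*(1 - 194) + (-6668 - 21120) = -194*(-193) - 27788 = 37442 - 27788 = 9654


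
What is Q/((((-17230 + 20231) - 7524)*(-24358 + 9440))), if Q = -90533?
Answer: -90533/67474114 ≈ -0.0013417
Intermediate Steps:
Q/((((-17230 + 20231) - 7524)*(-24358 + 9440))) = -90533*1/((-24358 + 9440)*((-17230 + 20231) - 7524)) = -90533*(-1/(14918*(3001 - 7524))) = -90533/((-4523*(-14918))) = -90533/67474114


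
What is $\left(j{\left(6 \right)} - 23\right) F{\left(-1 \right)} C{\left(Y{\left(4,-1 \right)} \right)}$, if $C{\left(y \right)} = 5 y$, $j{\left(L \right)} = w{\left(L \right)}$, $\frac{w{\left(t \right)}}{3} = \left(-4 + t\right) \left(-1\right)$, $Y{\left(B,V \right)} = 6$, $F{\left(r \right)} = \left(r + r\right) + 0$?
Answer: $1740$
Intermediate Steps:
$F{\left(r \right)} = 2 r$ ($F{\left(r \right)} = 2 r + 0 = 2 r$)
$w{\left(t \right)} = 12 - 3 t$ ($w{\left(t \right)} = 3 \left(-4 + t\right) \left(-1\right) = 3 \left(4 - t\right) = 12 - 3 t$)
$j{\left(L \right)} = 12 - 3 L$
$\left(j{\left(6 \right)} - 23\right) F{\left(-1 \right)} C{\left(Y{\left(4,-1 \right)} \right)} = \left(\left(12 - 18\right) - 23\right) 2 \left(-1\right) 5 \cdot 6 = \left(\left(12 - 18\right) - 23\right) \left(-2\right) 30 = \left(-6 - 23\right) \left(-2\right) 30 = \left(-29\right) \left(-2\right) 30 = 58 \cdot 30 = 1740$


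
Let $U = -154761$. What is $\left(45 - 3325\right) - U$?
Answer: $151481$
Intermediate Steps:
$\left(45 - 3325\right) - U = \left(45 - 3325\right) - -154761 = \left(45 - 3325\right) + 154761 = -3280 + 154761 = 151481$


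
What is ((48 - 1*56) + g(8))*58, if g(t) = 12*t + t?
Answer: 5568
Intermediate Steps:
g(t) = 13*t
((48 - 1*56) + g(8))*58 = ((48 - 1*56) + 13*8)*58 = ((48 - 56) + 104)*58 = (-8 + 104)*58 = 96*58 = 5568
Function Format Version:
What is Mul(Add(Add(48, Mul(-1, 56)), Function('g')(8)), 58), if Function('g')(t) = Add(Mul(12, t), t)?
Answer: 5568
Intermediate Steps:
Function('g')(t) = Mul(13, t)
Mul(Add(Add(48, Mul(-1, 56)), Function('g')(8)), 58) = Mul(Add(Add(48, Mul(-1, 56)), Mul(13, 8)), 58) = Mul(Add(Add(48, -56), 104), 58) = Mul(Add(-8, 104), 58) = Mul(96, 58) = 5568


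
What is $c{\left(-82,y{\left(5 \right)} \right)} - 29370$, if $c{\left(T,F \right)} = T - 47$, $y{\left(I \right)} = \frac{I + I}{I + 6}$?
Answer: $-29499$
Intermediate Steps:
$y{\left(I \right)} = \frac{2 I}{6 + I}$
$c{\left(T,F \right)} = -47 + T$
$c{\left(-82,y{\left(5 \right)} \right)} - 29370 = \left(-47 - 82\right) - 29370 = -129 - 29370 = -29499$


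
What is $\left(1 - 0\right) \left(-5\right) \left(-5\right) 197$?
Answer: $4925$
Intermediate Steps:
$\left(1 - 0\right) \left(-5\right) \left(-5\right) 197 = \left(1 + 0\right) \left(-5\right) \left(-5\right) 197 = 1 \left(-5\right) \left(-5\right) 197 = \left(-5\right) \left(-5\right) 197 = 25 \cdot 197 = 4925$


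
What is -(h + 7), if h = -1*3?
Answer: -4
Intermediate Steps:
h = -3
-(h + 7) = -(-3 + 7) = -1*4 = -4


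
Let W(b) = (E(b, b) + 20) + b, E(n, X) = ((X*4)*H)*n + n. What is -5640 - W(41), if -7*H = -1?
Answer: -46918/7 ≈ -6702.6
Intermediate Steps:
H = ⅐ (H = -⅐*(-1) = ⅐ ≈ 0.14286)
E(n, X) = n + 4*X*n/7 (E(n, X) = ((X*4)*(⅐))*n + n = ((4*X)*(⅐))*n + n = (4*X/7)*n + n = 4*X*n/7 + n = n + 4*X*n/7)
W(b) = 20 + b + b*(7 + 4*b)/7 (W(b) = (b*(7 + 4*b)/7 + 20) + b = (20 + b*(7 + 4*b)/7) + b = 20 + b + b*(7 + 4*b)/7)
-5640 - W(41) = -5640 - (20 + 2*41 + (4/7)*41²) = -5640 - (20 + 82 + (4/7)*1681) = -5640 - (20 + 82 + 6724/7) = -5640 - 1*7438/7 = -5640 - 7438/7 = -46918/7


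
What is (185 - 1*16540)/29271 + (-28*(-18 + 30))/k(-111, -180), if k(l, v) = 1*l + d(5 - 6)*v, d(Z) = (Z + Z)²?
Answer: -1251983/8108067 ≈ -0.15441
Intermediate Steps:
d(Z) = 4*Z² (d(Z) = (2*Z)² = 4*Z²)
k(l, v) = l + 4*v (k(l, v) = 1*l + (4*(5 - 6)²)*v = l + (4*(-1)²)*v = l + (4*1)*v = l + 4*v)
(185 - 1*16540)/29271 + (-28*(-18 + 30))/k(-111, -180) = (185 - 1*16540)/29271 + (-28*(-18 + 30))/(-111 + 4*(-180)) = (185 - 16540)*(1/29271) + (-28*12)/(-111 - 720) = -16355*1/29271 - 336/(-831) = -16355/29271 - 336*(-1/831) = -16355/29271 + 112/277 = -1251983/8108067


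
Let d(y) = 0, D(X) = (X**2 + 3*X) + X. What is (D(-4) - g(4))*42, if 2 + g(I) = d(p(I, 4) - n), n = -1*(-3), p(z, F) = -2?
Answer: 84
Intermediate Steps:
n = 3
D(X) = X**2 + 4*X
g(I) = -2 (g(I) = -2 + 0 = -2)
(D(-4) - g(4))*42 = (-4*(4 - 4) - 1*(-2))*42 = (-4*0 + 2)*42 = (0 + 2)*42 = 2*42 = 84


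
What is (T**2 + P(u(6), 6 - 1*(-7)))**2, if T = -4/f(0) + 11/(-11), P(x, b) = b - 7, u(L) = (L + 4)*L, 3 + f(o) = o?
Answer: 3025/81 ≈ 37.346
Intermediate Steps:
f(o) = -3 + o
u(L) = L*(4 + L) (u(L) = (4 + L)*L = L*(4 + L))
P(x, b) = -7 + b
T = 1/3 (T = -4/(-3 + 0) + 11/(-11) = -4/(-3) + 11*(-1/11) = -4*(-1/3) - 1 = 4/3 - 1 = 1/3 ≈ 0.33333)
(T**2 + P(u(6), 6 - 1*(-7)))**2 = ((1/3)**2 + (-7 + (6 - 1*(-7))))**2 = (1/9 + (-7 + (6 + 7)))**2 = (1/9 + (-7 + 13))**2 = (1/9 + 6)**2 = (55/9)**2 = 3025/81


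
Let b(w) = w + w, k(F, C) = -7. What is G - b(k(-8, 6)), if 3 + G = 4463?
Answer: 4474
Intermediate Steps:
b(w) = 2*w
G = 4460 (G = -3 + 4463 = 4460)
G - b(k(-8, 6)) = 4460 - 2*(-7) = 4460 - 1*(-14) = 4460 + 14 = 4474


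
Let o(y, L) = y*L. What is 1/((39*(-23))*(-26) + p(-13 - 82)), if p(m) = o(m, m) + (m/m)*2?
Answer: 1/32349 ≈ 3.0913e-5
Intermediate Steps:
o(y, L) = L*y
p(m) = 2 + m² (p(m) = m*m + (m/m)*2 = m² + 1*2 = m² + 2 = 2 + m²)
1/((39*(-23))*(-26) + p(-13 - 82)) = 1/((39*(-23))*(-26) + (2 + (-13 - 82)²)) = 1/(-897*(-26) + (2 + (-95)²)) = 1/(23322 + (2 + 9025)) = 1/(23322 + 9027) = 1/32349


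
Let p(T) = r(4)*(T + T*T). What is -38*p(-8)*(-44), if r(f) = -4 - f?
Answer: -749056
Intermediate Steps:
p(T) = -8*T - 8*T² (p(T) = (-4 - 1*4)*(T + T*T) = (-4 - 4)*(T + T²) = -8*(T + T²) = -8*T - 8*T²)
-38*p(-8)*(-44) = -(-304)*(-8)*(1 - 8)*(-44) = -(-304)*(-8)*(-7)*(-44) = -38*(-448)*(-44) = 17024*(-44) = -749056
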